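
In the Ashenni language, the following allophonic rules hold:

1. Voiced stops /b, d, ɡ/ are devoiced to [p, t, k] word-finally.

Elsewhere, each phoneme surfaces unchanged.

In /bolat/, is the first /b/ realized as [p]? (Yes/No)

No

/b/ (word-initial): rule 1 targets it, but not word-finally → unchanged [b].
The actual realization is [b], not [p].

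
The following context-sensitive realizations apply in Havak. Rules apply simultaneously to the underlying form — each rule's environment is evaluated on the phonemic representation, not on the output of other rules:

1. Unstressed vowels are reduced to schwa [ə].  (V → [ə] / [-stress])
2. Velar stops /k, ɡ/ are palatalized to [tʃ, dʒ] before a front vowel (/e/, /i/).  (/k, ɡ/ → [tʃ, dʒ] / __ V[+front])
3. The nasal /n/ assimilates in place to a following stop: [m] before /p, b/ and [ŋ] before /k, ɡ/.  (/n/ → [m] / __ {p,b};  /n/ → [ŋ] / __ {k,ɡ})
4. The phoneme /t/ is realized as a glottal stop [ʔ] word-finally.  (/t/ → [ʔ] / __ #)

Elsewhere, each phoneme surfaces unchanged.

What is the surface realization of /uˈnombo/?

[əˈnombə]

/u/ — word-initial, in an unstressed syllable — surfaces as [ə] (rule 1).
/n/ (between /u/ and /o/): rule 3 targets it, but not before a labial or velar stop → unchanged [n].
/o/ (between /n/ and /m/) fails the environment for rule 1, so it stays [o].
/m/ (between /o/ and /b/) is unaffected → [m].
/b/ — not in any rule's target class → [b].
/o/ meets the environment for rule 1 (in an unstressed syllable) → [ə].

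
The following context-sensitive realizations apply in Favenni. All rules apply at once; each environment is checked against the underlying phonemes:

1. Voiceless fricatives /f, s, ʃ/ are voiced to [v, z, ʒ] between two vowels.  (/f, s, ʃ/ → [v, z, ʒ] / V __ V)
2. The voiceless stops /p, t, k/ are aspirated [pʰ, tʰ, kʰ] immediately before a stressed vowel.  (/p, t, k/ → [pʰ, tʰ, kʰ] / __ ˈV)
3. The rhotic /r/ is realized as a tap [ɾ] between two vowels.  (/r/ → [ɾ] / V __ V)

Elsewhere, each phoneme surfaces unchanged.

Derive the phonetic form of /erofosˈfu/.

[eɾovosˈfu]

/e/ stays [e].
/r/ — between /e/ and /o/, between two vowels — surfaces as [ɾ] (rule 3).
/o/ (between /r/ and /f/): no rule targets it → [o].
/f/ (between /o/ and /o/): between two vowels, so rule 1 applies → [v].
/o/ (between /f/ and /s/): no rule targets it → [o].
/s/ (between /o/ and /f/) fails the environment for rule 1, so it stays [s].
/f/ (between /s/ and /u/) is in the target of rule 1 but the environment (between two vowels) is not met → [f].
/u/ stays [u].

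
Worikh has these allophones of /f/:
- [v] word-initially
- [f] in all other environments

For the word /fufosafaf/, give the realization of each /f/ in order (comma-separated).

[v], [f], [f], [f]

Occurrence 1 (position 1): word-initially → [v].
Occurrence 2 (position 3): no conditioning environment matches → elsewhere allophone [f].
Occurrence 3 (position 7): no conditioning environment matches → elsewhere allophone [f].
Occurrence 4 (position 9): no conditioning environment matches → elsewhere allophone [f].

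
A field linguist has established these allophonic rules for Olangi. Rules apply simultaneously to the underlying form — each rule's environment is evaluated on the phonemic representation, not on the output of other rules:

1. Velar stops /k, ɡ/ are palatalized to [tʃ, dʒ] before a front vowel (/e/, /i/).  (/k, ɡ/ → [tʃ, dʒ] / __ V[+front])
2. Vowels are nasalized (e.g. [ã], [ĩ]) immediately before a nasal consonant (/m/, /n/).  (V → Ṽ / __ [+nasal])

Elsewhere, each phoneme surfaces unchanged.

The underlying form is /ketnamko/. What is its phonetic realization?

[tʃetnãmko]

/k/ (word-initial) occurs before a front vowel → [tʃ] by rule 1.
/e/ (between /k/ and /t/) fails the environment for rule 2, so it stays [e].
/t/ stays [t].
/n/ (between /t/ and /a/): no rule targets it → [n].
Rule 2 applies to /a/ (between /n/ and /m/: before a nasal consonant) → [ã].
/m/ (between /a/ and /k/): no rule targets it → [m].
/k/ (between /m/ and /o/) is in the target of rule 1 but the environment (before a front vowel) is not met → [k].
/o/ (word-final) fails the environment for rule 2, so it stays [o].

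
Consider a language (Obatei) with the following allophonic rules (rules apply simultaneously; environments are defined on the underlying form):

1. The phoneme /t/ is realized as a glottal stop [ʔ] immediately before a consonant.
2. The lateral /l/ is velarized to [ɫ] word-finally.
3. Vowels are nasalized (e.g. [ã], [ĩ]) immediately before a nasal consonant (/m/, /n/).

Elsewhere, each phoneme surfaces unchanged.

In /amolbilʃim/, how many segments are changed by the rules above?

Segments that undergo a rule: /a/ → [ã] (rule 3); /i/ → [ĩ] (rule 3).
All other segments surface unchanged.

2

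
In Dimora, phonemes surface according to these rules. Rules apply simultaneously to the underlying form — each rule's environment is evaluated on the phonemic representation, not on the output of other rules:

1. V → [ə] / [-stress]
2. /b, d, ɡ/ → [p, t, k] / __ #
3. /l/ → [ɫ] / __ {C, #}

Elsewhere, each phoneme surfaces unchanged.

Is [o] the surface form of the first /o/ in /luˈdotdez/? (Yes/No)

Yes

/o/ (between /d/ and /t/): rule 1 targets it, but not in an unstressed syllable → unchanged [o].
The actual realization is [o], which matches [o].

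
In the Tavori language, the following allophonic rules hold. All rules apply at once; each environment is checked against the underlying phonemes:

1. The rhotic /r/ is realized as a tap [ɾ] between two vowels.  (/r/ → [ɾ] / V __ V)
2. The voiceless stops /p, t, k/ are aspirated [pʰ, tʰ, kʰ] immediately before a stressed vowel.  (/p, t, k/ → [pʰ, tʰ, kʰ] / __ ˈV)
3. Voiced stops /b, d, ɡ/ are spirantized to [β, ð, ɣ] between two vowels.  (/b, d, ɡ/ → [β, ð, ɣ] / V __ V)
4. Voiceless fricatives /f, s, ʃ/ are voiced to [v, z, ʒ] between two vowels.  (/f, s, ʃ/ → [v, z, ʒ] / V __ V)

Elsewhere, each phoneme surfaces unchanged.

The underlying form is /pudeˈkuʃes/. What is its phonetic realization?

[puðeˈkʰuʒes]

/p/ (word-initial): rule 2 targets it, but not immediately before a stressed vowel → unchanged [p].
/u/ (between /p/ and /d/) is unaffected → [u].
/d/ (between /u/ and /e/) occurs between two vowels → [ð] by rule 3.
/e/ stays [e].
Rule 2 applies to /k/ (between /e/ and /u/: immediately before a stressed vowel) → [kʰ].
/u/ stays [u].
/ʃ/ (between /u/ and /e/): between two vowels, so rule 4 applies → [ʒ].
/e/ — not in any rule's target class → [e].
/s/ — word-final; rule 4 does not apply here → [s].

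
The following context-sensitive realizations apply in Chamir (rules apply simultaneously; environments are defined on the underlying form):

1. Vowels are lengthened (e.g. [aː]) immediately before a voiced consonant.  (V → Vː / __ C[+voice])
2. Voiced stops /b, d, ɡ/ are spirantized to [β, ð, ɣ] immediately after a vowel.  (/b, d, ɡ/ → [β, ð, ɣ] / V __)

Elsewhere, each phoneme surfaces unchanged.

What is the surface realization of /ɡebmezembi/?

/ɡ/ — word-initial; rule 2 does not apply here → [ɡ].
Rule 1 applies to /e/ (between /ɡ/ and /b/: before a voiced consonant) → [eː].
/b/ meets the environment for rule 2 (immediately after a vowel) → [β].
/m/ stays [m].
/e/ (between /m/ and /z/): before a voiced consonant, so rule 1 applies → [eː].
/z/ stays [z].
/e/ — between /z/ and /m/, before a voiced consonant — surfaces as [eː] (rule 1).
/m/ (between /e/ and /b/): no rule targets it → [m].
/b/ (between /m/ and /i/) fails the environment for rule 2, so it stays [b].
/i/ (word-final) fails the environment for rule 1, so it stays [i].

[ɡeːβmeːzeːmbi]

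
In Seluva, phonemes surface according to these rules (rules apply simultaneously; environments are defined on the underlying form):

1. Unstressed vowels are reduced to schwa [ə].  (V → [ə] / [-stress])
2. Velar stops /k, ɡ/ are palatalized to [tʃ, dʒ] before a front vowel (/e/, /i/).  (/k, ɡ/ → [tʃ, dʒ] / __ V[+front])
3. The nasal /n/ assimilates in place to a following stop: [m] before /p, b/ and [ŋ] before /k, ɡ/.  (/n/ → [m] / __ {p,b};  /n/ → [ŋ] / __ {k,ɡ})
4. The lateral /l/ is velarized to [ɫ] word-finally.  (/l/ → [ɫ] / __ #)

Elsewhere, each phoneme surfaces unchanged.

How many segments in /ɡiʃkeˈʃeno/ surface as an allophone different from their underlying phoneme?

Segments that undergo a rule: /ɡ/ → [dʒ] (rule 2); /i/ → [ə] (rule 1); /k/ → [tʃ] (rule 2); /e/ → [ə] (rule 1); /o/ → [ə] (rule 1).
All other segments surface unchanged.

5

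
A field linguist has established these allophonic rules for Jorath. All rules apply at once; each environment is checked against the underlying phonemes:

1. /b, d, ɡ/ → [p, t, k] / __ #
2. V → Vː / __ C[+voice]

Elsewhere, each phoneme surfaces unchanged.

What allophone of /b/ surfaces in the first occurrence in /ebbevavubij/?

[b]

/b/ (between /e/ and /b/): rule 1 targets it, but not word-finally → unchanged [b].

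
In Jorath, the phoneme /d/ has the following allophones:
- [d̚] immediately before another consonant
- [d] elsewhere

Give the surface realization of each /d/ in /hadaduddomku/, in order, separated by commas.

Occurrence 1 (position 3): no conditioning environment matches → elsewhere allophone [d].
Occurrence 2 (position 5): no conditioning environment matches → elsewhere allophone [d].
Occurrence 3 (position 7): immediately before another consonant → [d̚].
Occurrence 4 (position 8): no conditioning environment matches → elsewhere allophone [d].

[d], [d], [d̚], [d]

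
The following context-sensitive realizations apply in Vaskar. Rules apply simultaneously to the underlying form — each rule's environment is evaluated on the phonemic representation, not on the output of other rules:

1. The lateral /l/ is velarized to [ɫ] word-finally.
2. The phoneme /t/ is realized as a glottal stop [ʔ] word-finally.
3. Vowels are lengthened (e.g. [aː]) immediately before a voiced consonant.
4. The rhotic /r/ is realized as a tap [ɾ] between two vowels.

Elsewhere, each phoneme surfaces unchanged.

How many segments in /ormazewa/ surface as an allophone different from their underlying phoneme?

Segments that undergo a rule: /o/ → [oː] (rule 3); /a/ → [aː] (rule 3); /e/ → [eː] (rule 3).
All other segments surface unchanged.

3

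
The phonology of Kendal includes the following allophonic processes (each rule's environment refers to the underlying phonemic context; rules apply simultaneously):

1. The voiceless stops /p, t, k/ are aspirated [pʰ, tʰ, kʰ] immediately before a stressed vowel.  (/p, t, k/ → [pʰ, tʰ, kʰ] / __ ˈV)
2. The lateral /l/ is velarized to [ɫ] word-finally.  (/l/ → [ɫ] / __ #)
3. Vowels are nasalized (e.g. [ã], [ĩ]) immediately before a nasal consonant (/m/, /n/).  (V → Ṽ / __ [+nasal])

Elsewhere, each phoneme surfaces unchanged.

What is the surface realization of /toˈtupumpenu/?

/t/ — word-initial; rule 1 does not apply here → [t].
/o/ (between /t/ and /t/) is in the target of rule 3 but the environment (before a nasal consonant) is not met → [o].
/t/ (between /o/ and /u/): immediately before a stressed vowel, so rule 1 applies → [tʰ].
/u/ (between /t/ and /p/) is in the target of rule 3 but the environment (before a nasal consonant) is not met → [u].
/p/ (between /u/ and /u/) fails the environment for rule 1, so it stays [p].
/u/ — between /p/ and /m/, before a nasal consonant — surfaces as [ũ] (rule 3).
/m/ (between /u/ and /p/) is unaffected → [m].
/p/ (between /m/ and /e/) fails the environment for rule 1, so it stays [p].
/e/ (between /p/ and /n/) occurs before a nasal consonant → [ẽ] by rule 3.
/n/ (between /e/ and /u/) is unaffected → [n].
/u/ (word-final) is in the target of rule 3 but the environment (before a nasal consonant) is not met → [u].

[toˈtʰupũmpẽnu]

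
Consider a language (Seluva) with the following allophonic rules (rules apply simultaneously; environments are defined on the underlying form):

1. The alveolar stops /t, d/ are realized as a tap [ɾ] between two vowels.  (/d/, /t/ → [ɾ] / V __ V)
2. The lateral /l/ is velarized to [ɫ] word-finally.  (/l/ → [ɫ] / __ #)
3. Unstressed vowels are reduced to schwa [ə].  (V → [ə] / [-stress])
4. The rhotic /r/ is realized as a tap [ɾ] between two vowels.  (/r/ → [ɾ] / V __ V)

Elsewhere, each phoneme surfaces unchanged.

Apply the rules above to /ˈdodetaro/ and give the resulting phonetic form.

[ˈdoɾəɾəɾə]

/d/ (word-initial): rule 1 targets it, but not between two vowels → unchanged [d].
/o/ (between /d/ and /d/) is in the target of rule 3 but the environment (in an unstressed syllable) is not met → [o].
/d/ — between /o/ and /e/, between two vowels — surfaces as [ɾ] (rule 1).
/e/ meets the environment for rule 3 (in an unstressed syllable) → [ə].
/t/ (between /e/ and /a/) occurs between two vowels → [ɾ] by rule 1.
/a/ (between /t/ and /r/): in an unstressed syllable, so rule 3 applies → [ə].
/r/ meets the environment for rule 4 (between two vowels) → [ɾ].
/o/ meets the environment for rule 3 (in an unstressed syllable) → [ə].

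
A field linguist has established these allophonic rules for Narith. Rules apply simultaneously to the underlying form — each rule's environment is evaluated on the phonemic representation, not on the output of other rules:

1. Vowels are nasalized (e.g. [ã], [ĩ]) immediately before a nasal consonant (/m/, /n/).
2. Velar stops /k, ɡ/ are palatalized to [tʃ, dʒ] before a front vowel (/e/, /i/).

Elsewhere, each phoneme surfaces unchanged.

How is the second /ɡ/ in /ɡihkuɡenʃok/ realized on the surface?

[dʒ]

/ɡ/ meets the environment for rule 2 (before a front vowel) → [dʒ].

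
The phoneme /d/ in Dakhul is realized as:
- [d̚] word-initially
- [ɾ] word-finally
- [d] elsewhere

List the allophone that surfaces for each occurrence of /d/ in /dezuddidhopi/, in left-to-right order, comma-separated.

Occurrence 1 (position 1): word-initially → [d̚].
Occurrence 2 (position 5): no conditioning environment matches → elsewhere allophone [d].
Occurrence 3 (position 6): no conditioning environment matches → elsewhere allophone [d].
Occurrence 4 (position 8): no conditioning environment matches → elsewhere allophone [d].

[d̚], [d], [d], [d]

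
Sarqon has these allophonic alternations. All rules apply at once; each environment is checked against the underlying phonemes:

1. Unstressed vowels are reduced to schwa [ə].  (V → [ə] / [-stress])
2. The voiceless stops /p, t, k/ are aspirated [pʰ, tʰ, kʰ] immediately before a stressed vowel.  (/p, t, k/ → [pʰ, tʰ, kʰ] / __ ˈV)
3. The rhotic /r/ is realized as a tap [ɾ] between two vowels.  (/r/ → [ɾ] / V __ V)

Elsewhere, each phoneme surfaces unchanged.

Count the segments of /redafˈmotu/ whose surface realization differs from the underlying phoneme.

Segments that undergo a rule: /e/ → [ə] (rule 1); /a/ → [ə] (rule 1); /u/ → [ə] (rule 1).
All other segments surface unchanged.

3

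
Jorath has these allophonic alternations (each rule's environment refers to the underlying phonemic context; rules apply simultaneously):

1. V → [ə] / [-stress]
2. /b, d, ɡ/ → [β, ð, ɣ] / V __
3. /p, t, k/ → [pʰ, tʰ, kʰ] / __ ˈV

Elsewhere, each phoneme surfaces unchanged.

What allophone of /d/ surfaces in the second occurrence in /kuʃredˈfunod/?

/d/ (word-final) occurs immediately after a vowel → [ð] by rule 2.

[ð]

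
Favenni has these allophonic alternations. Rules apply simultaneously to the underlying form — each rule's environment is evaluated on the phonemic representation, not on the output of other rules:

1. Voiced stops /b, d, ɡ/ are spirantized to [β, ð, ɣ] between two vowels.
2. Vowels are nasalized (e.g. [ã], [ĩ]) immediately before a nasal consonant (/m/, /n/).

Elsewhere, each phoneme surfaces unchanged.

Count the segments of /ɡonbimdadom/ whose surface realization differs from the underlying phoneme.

4

Segments that undergo a rule: /o/ → [õ] (rule 2); /i/ → [ĩ] (rule 2); /d/ → [ð] (rule 1); /o/ → [õ] (rule 2).
All other segments surface unchanged.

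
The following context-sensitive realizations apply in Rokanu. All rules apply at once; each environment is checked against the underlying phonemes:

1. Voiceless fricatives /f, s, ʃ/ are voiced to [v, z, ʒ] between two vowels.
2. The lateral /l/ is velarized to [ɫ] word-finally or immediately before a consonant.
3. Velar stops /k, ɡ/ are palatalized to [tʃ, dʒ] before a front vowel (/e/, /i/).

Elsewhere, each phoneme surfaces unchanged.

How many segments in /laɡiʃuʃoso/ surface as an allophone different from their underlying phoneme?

Segments that undergo a rule: /ɡ/ → [dʒ] (rule 3); /ʃ/ → [ʒ] (rule 1); /ʃ/ → [ʒ] (rule 1); /s/ → [z] (rule 1).
All other segments surface unchanged.

4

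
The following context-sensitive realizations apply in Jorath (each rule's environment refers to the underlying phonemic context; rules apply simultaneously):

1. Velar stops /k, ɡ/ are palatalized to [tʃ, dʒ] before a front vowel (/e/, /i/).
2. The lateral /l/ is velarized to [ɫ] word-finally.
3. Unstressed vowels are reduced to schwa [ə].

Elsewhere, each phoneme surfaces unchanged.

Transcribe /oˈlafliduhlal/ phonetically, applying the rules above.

/o/ — word-initial, in an unstressed syllable — surfaces as [ə] (rule 3).
/l/ (between /o/ and /a/): rule 2 targets it, but not word-finally → unchanged [l].
/a/ (between /l/ and /f/) is in the target of rule 3 but the environment (in an unstressed syllable) is not met → [a].
/f/ — not in any rule's target class → [f].
/l/ (between /f/ and /i/) is in the target of rule 2 but the environment (word-finally) is not met → [l].
Rule 3 applies to /i/ (between /l/ and /d/: in an unstressed syllable) → [ə].
/d/ (between /i/ and /u/): no rule targets it → [d].
/u/ meets the environment for rule 3 (in an unstressed syllable) → [ə].
/h/ — not in any rule's target class → [h].
/l/ — between /h/ and /a/; rule 2 does not apply here → [l].
/a/ — between /l/ and /l/, in an unstressed syllable — surfaces as [ə] (rule 3).
Rule 2 applies to /l/ (word-final: word-finally) → [ɫ].

[əˈlaflədəhləɫ]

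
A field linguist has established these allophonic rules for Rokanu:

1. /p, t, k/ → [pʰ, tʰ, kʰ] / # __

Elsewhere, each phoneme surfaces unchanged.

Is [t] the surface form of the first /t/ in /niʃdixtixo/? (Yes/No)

Yes

/t/ (between /x/ and /i/): rule 1 targets it, but not word-initially → unchanged [t].
The actual realization is [t], which matches [t].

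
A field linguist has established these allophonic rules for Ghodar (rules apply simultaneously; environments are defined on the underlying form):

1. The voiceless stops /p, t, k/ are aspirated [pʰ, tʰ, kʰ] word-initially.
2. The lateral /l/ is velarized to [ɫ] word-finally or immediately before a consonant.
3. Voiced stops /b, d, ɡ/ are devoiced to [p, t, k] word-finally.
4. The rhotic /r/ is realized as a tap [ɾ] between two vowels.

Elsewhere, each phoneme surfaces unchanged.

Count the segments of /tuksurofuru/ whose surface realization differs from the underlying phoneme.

Segments that undergo a rule: /t/ → [tʰ] (rule 1); /r/ → [ɾ] (rule 4); /r/ → [ɾ] (rule 4).
All other segments surface unchanged.

3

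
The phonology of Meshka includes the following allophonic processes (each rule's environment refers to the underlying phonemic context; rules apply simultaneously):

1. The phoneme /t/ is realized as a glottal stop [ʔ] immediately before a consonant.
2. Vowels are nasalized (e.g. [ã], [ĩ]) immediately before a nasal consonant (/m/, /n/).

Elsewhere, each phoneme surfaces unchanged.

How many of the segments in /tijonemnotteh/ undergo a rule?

Segments that undergo a rule: /o/ → [õ] (rule 2); /e/ → [ẽ] (rule 2); /t/ → [ʔ] (rule 1).
All other segments surface unchanged.

3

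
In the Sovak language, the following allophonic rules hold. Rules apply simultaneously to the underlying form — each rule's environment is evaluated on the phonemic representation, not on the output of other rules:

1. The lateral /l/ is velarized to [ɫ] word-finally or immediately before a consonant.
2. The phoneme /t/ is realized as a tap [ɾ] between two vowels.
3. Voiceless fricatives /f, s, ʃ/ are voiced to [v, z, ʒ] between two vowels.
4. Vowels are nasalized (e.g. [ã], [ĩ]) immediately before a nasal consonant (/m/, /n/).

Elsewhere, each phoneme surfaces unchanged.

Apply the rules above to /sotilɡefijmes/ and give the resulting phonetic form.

[soɾiɫɡevijmes]

/s/ (word-initial): rule 3 targets it, but not between two vowels → unchanged [s].
/o/ (between /s/ and /t/) is in the target of rule 4 but the environment (before a nasal consonant) is not met → [o].
Rule 2 applies to /t/ (between /o/ and /i/: between two vowels) → [ɾ].
/i/ (between /t/ and /l/): rule 4 targets it, but not before a nasal consonant → unchanged [i].
Rule 1 applies to /l/ (between /i/ and /ɡ/: word-finally or immediately before a consonant) → [ɫ].
/ɡ/ (between /l/ and /e/): no rule targets it → [ɡ].
/e/ — between /ɡ/ and /f/; rule 4 does not apply here → [e].
/f/ meets the environment for rule 3 (between two vowels) → [v].
/i/ (between /f/ and /j/) is in the target of rule 4 but the environment (before a nasal consonant) is not met → [i].
/j/ stays [j].
/m/ — not in any rule's target class → [m].
/e/ (between /m/ and /s/): rule 4 targets it, but not before a nasal consonant → unchanged [e].
/s/ (word-final) is in the target of rule 3 but the environment (between two vowels) is not met → [s].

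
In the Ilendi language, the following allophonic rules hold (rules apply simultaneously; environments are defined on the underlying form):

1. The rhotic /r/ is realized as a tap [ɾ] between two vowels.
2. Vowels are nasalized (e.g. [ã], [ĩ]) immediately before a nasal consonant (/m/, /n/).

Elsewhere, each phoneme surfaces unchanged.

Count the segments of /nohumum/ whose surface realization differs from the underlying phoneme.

Segments that undergo a rule: /u/ → [ũ] (rule 2); /u/ → [ũ] (rule 2).
All other segments surface unchanged.

2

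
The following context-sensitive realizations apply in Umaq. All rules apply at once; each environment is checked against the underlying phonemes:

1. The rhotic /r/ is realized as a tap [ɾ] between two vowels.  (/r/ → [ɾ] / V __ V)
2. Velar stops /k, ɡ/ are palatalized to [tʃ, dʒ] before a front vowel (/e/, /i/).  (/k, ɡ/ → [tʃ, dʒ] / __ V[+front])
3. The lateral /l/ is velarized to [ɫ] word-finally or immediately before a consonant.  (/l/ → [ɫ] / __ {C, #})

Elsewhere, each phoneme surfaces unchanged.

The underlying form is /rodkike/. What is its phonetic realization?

[rodtʃitʃe]

/r/ (word-initial) is in the target of rule 1 but the environment (between two vowels) is not met → [r].
Rule 2 applies to /k/ (between /d/ and /i/: before a front vowel) → [tʃ].
/k/ (between /i/ and /e/) occurs before a front vowel → [tʃ] by rule 2.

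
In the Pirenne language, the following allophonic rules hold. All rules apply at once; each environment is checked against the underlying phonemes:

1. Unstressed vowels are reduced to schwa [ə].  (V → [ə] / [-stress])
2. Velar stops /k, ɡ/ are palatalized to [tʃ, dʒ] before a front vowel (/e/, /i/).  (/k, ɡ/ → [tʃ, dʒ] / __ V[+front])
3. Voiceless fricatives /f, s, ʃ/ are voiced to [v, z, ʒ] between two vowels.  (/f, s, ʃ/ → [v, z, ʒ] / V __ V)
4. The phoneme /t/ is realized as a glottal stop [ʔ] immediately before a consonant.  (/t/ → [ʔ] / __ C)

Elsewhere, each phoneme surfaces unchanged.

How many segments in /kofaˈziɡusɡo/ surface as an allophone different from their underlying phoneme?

Segments that undergo a rule: /o/ → [ə] (rule 1); /f/ → [v] (rule 3); /a/ → [ə] (rule 1); /u/ → [ə] (rule 1); /o/ → [ə] (rule 1).
All other segments surface unchanged.

5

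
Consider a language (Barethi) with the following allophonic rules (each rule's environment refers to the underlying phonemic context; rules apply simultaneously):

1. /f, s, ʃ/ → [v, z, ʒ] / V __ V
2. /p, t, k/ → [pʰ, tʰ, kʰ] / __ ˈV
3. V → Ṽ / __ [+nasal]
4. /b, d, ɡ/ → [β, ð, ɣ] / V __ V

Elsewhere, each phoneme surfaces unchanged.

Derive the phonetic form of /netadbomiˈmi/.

[netadbõmĩˈmi]

/e/ — between /n/ and /t/; rule 3 does not apply here → [e].
/t/ (between /e/ and /a/): rule 2 targets it, but not immediately before a stressed vowel → unchanged [t].
/a/ (between /t/ and /d/) is in the target of rule 3 but the environment (before a nasal consonant) is not met → [a].
/d/ (between /a/ and /b/) fails the environment for rule 4, so it stays [d].
/b/ (between /d/ and /o/): rule 4 targets it, but not between two vowels → unchanged [b].
/o/ meets the environment for rule 3 (before a nasal consonant) → [õ].
Rule 3 applies to /i/ (between /m/ and /m/: before a nasal consonant) → [ĩ].
/i/ (word-final): rule 3 targets it, but not before a nasal consonant → unchanged [i].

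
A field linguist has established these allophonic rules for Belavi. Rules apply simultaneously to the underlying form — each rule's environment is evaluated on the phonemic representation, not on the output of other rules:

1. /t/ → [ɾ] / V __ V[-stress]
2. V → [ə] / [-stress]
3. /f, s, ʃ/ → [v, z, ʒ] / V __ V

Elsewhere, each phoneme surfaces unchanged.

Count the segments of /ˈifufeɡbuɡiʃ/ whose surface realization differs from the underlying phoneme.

Segments that undergo a rule: /f/ → [v] (rule 3); /u/ → [ə] (rule 2); /f/ → [v] (rule 3); /e/ → [ə] (rule 2); /u/ → [ə] (rule 2); /i/ → [ə] (rule 2).
All other segments surface unchanged.

6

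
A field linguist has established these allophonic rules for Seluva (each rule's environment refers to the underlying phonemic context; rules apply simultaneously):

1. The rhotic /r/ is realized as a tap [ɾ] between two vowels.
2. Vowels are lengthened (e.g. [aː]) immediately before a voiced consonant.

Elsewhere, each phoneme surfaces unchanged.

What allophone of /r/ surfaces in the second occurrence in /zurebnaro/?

/r/ (between /a/ and /o/) occurs between two vowels → [ɾ] by rule 1.

[ɾ]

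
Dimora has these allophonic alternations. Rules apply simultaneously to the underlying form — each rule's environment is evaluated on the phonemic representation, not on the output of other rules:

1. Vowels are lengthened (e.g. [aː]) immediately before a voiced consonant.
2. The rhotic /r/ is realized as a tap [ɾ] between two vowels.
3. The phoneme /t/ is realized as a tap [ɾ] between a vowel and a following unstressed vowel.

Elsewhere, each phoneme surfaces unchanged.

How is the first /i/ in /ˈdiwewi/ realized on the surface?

[iː]

/i/ meets the environment for rule 1 (before a voiced consonant) → [iː].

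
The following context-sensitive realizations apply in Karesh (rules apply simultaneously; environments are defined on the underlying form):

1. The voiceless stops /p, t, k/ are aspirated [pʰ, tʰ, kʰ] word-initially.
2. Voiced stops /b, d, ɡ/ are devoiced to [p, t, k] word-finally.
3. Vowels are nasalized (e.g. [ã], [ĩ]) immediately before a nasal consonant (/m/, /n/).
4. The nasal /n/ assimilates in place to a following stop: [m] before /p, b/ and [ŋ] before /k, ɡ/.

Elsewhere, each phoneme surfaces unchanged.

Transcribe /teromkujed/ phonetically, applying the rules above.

Rule 1 applies to /t/ (word-initial: word-initially) → [tʰ].
/e/ (between /t/ and /r/): rule 3 targets it, but not before a nasal consonant → unchanged [e].
/r/ stays [r].
/o/ — between /r/ and /m/, before a nasal consonant — surfaces as [õ] (rule 3).
/m/ (between /o/ and /k/) is unaffected → [m].
/k/ (between /m/ and /u/): rule 1 targets it, but not word-initially → unchanged [k].
/u/ — between /k/ and /j/; rule 3 does not apply here → [u].
/j/ (between /u/ and /e/): no rule targets it → [j].
/e/ (between /j/ and /d/) fails the environment for rule 3, so it stays [e].
/d/ — word-final, word-finally — surfaces as [t] (rule 2).

[tʰerõmkujet]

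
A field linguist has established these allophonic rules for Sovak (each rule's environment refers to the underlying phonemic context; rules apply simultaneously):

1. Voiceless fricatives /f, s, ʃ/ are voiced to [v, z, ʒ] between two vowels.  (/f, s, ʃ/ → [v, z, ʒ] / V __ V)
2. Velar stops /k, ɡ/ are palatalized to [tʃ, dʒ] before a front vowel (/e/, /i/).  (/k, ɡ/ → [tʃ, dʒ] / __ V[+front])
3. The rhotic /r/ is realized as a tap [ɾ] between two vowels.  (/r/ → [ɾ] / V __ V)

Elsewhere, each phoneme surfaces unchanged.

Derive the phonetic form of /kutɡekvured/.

/k/ (word-initial) is in the target of rule 2 but the environment (before a front vowel) is not met → [k].
/u/ — not in any rule's target class → [u].
/t/ stays [t].
Rule 2 applies to /ɡ/ (between /t/ and /e/: before a front vowel) → [dʒ].
/e/ stays [e].
/k/ (between /e/ and /v/) is in the target of rule 2 but the environment (before a front vowel) is not met → [k].
/v/ (between /k/ and /u/) is unaffected → [v].
/u/ (between /v/ and /r/) is unaffected → [u].
Rule 3 applies to /r/ (between /u/ and /e/: between two vowels) → [ɾ].
/e/ — not in any rule's target class → [e].
/d/ (word-final) is unaffected → [d].

[kutdʒekvuɾed]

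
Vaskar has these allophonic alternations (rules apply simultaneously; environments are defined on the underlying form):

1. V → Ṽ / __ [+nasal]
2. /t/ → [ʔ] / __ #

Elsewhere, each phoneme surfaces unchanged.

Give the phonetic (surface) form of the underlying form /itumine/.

[itũmĩne]

/i/ (word-initial): rule 1 targets it, but not before a nasal consonant → unchanged [i].
/t/ (between /i/ and /u/) fails the environment for rule 2, so it stays [t].
Rule 1 applies to /u/ (between /t/ and /m/: before a nasal consonant) → [ũ].
/m/ stays [m].
/i/ (between /m/ and /n/): before a nasal consonant, so rule 1 applies → [ĩ].
/n/ — not in any rule's target class → [n].
/e/ — word-final; rule 1 does not apply here → [e].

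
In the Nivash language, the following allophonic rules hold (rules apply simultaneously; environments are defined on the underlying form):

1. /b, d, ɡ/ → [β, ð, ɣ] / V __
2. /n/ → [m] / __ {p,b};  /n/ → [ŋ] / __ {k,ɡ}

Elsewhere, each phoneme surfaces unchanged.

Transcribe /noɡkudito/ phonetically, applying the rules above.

[noɣkuðito]

/n/ (word-initial) is in the target of rule 2 but the environment (before a labial or velar stop) is not met → [n].
/o/ (between /n/ and /ɡ/): no rule targets it → [o].
/ɡ/ — between /o/ and /k/, immediately after a vowel — surfaces as [ɣ] (rule 1).
/k/ — not in any rule's target class → [k].
/u/ (between /k/ and /d/) is unaffected → [u].
/d/ — between /u/ and /i/, immediately after a vowel — surfaces as [ð] (rule 1).
/i/ (between /d/ and /t/): no rule targets it → [i].
/t/ — not in any rule's target class → [t].
/o/ stays [o].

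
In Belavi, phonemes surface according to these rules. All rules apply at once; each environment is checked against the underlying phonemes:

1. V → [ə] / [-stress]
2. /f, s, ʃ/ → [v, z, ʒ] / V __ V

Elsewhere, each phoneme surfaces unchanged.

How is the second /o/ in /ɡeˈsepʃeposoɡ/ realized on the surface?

/o/ (between /s/ and /ɡ/): in an unstressed syllable, so rule 1 applies → [ə].

[ə]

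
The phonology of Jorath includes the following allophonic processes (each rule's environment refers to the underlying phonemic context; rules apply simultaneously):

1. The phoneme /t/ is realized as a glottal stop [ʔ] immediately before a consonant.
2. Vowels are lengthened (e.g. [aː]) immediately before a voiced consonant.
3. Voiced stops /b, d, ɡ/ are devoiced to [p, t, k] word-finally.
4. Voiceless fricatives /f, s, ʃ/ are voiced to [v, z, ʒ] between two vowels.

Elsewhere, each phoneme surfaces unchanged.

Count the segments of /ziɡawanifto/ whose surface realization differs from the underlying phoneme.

3

Segments that undergo a rule: /i/ → [iː] (rule 2); /a/ → [aː] (rule 2); /a/ → [aː] (rule 2).
All other segments surface unchanged.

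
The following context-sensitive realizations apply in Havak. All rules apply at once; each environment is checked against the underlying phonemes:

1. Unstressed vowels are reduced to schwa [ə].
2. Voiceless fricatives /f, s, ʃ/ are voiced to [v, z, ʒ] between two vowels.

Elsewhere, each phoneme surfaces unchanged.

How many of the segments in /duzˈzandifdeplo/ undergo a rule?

4

Segments that undergo a rule: /u/ → [ə] (rule 1); /i/ → [ə] (rule 1); /e/ → [ə] (rule 1); /o/ → [ə] (rule 1).
All other segments surface unchanged.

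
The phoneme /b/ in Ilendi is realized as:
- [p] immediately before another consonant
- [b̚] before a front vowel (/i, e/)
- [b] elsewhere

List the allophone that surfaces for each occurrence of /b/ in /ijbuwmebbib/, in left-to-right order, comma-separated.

Occurrence 1 (position 3): no conditioning environment matches → elsewhere allophone [b].
Occurrence 2 (position 8): immediately before another consonant → [p].
Occurrence 3 (position 9): before a front vowel (/i, e/) → [b̚].
Occurrence 4 (position 11): no conditioning environment matches → elsewhere allophone [b].

[b], [p], [b̚], [b]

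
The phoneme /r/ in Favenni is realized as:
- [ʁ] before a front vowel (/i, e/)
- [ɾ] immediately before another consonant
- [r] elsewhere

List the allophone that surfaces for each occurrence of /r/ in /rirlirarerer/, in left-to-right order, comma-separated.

[ʁ], [ɾ], [r], [ʁ], [ʁ], [r]

Occurrence 1 (position 1): before a front vowel (/i, e/) → [ʁ].
Occurrence 2 (position 3): immediately before another consonant → [ɾ].
Occurrence 3 (position 6): no conditioning environment matches → elsewhere allophone [r].
Occurrence 4 (position 8): before a front vowel (/i, e/) → [ʁ].
Occurrence 5 (position 10): before a front vowel (/i, e/) → [ʁ].
Occurrence 6 (position 12): no conditioning environment matches → elsewhere allophone [r].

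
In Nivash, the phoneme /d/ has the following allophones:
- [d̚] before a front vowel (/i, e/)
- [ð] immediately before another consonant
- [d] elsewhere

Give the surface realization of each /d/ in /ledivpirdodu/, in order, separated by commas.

[d̚], [d], [d]

Occurrence 1 (position 3): before a front vowel (/i, e/) → [d̚].
Occurrence 2 (position 9): no conditioning environment matches → elsewhere allophone [d].
Occurrence 3 (position 11): no conditioning environment matches → elsewhere allophone [d].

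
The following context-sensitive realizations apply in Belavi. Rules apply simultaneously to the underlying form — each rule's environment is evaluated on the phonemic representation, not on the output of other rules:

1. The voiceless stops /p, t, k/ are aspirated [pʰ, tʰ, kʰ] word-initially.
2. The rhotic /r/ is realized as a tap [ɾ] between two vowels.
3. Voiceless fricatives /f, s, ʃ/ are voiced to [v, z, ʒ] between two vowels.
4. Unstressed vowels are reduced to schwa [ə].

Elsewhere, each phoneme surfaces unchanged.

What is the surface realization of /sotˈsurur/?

/s/ (word-initial) is in the target of rule 3 but the environment (between two vowels) is not met → [s].
/o/ meets the environment for rule 4 (in an unstressed syllable) → [ə].
/t/ (between /o/ and /s/) is in the target of rule 1 but the environment (word-initially) is not met → [t].
/s/ (between /t/ and /u/): rule 3 targets it, but not between two vowels → unchanged [s].
/u/ (between /s/ and /r/): rule 4 targets it, but not in an unstressed syllable → unchanged [u].
/r/ meets the environment for rule 2 (between two vowels) → [ɾ].
/u/ meets the environment for rule 4 (in an unstressed syllable) → [ə].
/r/ — word-final; rule 2 does not apply here → [r].

[sətˈsuɾər]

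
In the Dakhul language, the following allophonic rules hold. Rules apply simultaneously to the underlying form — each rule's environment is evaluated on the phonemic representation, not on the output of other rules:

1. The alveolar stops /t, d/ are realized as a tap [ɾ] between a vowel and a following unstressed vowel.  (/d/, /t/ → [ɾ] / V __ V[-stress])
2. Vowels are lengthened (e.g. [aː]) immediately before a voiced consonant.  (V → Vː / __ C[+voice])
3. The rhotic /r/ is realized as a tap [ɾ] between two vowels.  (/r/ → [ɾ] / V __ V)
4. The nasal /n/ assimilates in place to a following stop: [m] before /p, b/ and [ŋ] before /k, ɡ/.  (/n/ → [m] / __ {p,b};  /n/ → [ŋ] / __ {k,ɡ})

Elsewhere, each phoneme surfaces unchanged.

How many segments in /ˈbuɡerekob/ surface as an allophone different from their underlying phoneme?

4

Segments that undergo a rule: /u/ → [uː] (rule 2); /e/ → [eː] (rule 2); /r/ → [ɾ] (rule 3); /o/ → [oː] (rule 2).
All other segments surface unchanged.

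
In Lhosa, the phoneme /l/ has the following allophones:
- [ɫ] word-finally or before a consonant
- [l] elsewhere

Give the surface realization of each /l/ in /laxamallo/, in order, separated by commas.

[l], [ɫ], [l]

Occurrence 1 (position 1): no conditioning environment matches → elsewhere allophone [l].
Occurrence 2 (position 7): word-finally or before a consonant → [ɫ].
Occurrence 3 (position 8): no conditioning environment matches → elsewhere allophone [l].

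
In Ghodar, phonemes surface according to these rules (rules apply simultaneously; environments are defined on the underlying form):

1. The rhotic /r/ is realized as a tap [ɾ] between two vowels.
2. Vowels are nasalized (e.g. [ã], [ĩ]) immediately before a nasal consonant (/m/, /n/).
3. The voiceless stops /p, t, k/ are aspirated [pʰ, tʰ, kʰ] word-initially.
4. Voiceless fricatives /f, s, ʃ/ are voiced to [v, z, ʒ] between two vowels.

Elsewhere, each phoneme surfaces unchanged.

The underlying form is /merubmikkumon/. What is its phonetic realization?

[meɾubmikkũmõn]

/m/ (word-initial): no rule targets it → [m].
/e/ — between /m/ and /r/; rule 2 does not apply here → [e].
/r/ (between /e/ and /u/): between two vowels, so rule 1 applies → [ɾ].
/u/ (between /r/ and /b/) is in the target of rule 2 but the environment (before a nasal consonant) is not met → [u].
/b/ (between /u/ and /m/): no rule targets it → [b].
/m/ (between /b/ and /i/) is unaffected → [m].
/i/ (between /m/ and /k/) fails the environment for rule 2, so it stays [i].
/k/ — between /i/ and /k/; rule 3 does not apply here → [k].
/k/ (between /k/ and /u/) is in the target of rule 3 but the environment (word-initially) is not met → [k].
Rule 2 applies to /u/ (between /k/ and /m/: before a nasal consonant) → [ũ].
/m/ (between /u/ and /o/) is unaffected → [m].
/o/ (between /m/ and /n/): before a nasal consonant, so rule 2 applies → [õ].
/n/ (word-final): no rule targets it → [n].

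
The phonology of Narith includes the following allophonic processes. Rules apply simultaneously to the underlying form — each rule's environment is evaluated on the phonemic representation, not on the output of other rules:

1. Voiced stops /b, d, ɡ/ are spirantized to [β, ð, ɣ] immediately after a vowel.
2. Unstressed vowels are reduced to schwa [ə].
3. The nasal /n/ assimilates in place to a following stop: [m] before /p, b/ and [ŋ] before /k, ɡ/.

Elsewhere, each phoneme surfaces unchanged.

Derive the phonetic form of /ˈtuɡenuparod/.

[ˈtuɣənəpərəð]

/t/ (word-initial): no rule targets it → [t].
/u/ (between /t/ and /ɡ/): rule 2 targets it, but not in an unstressed syllable → unchanged [u].
Rule 1 applies to /ɡ/ (between /u/ and /e/: immediately after a vowel) → [ɣ].
/e/ (between /ɡ/ and /n/) occurs in an unstressed syllable → [ə] by rule 2.
/n/ (between /e/ and /u/) fails the environment for rule 3, so it stays [n].
/u/ (between /n/ and /p/): in an unstressed syllable, so rule 2 applies → [ə].
/p/ stays [p].
Rule 2 applies to /a/ (between /p/ and /r/: in an unstressed syllable) → [ə].
/r/ — not in any rule's target class → [r].
/o/ (between /r/ and /d/) occurs in an unstressed syllable → [ə] by rule 2.
/d/ (word-final) occurs immediately after a vowel → [ð] by rule 1.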